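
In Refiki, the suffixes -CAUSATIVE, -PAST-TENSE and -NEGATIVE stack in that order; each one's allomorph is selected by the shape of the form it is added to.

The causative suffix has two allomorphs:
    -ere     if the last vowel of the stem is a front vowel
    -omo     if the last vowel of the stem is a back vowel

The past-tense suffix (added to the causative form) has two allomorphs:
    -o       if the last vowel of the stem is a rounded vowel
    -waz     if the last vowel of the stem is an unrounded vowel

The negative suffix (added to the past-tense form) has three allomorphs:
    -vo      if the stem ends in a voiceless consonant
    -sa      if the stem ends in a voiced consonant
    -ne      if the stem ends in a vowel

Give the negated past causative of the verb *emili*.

Since the last vowel of *emili* is /i/ (a front vowel), it takes -ere, giving *emiliere*.
The causative form *emiliere*: last vowel = /e/, an unrounded vowel → -waz → *emilierewaz*.
The past-tense form *emilierewaz*: final sound = /z/, a voiced consonant → -sa → *emilierewazsa*.

emilierewazsa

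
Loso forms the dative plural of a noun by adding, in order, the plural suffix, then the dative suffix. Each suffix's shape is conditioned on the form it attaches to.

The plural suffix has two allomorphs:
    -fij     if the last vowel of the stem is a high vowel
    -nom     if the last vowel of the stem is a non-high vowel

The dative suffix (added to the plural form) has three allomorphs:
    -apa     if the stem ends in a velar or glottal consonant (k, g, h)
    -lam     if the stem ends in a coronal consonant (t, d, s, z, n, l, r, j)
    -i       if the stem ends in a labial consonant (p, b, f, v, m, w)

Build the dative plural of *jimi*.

Since the last vowel of *jimi* is /i/ (a high vowel), it takes -fij, giving *jimifij*.
The plural form *jimifij*: final consonant = /j/, coronal → -lam → *jimifijlam*.

jimifijlam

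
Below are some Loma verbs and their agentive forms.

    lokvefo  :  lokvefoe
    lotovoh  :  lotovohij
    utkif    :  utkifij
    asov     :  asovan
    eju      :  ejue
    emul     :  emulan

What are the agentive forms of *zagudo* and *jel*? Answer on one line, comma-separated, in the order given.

Looking at the final sound of each stem: -ij when the stem ends in a voiceless consonant (*lotovoh*, *utkif*); -an when the stem ends in a voiced consonant (*asov*, *emul*); -e when the stem ends in a vowel (*lokvefo*, *eju*).
The final sound of *zagudo* is /o/, which is a vowel, so the suffix is -e, giving *zagudoe*.
Since the final sound of *jel* is /l/ (a voiced consonant), it takes -an, giving *jelan*.

zagudoe, jelan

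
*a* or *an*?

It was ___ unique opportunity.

The indefinite article is chosen by the initial *sound* of the following word, not its spelling.
*unique* begins with the sound /juː/ (u pronounced /juː/) — a consonant sound.
So the article is *a*: It was a unique opportunity.

a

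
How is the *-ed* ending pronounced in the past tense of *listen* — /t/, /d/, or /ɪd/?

/d/

The stem *listen* ends in a voiced sound other than /d/.
The -ed suffix is realized as /ɪd/ after /t, d/; as /t/ after other voiceless consonants; and as /d/ after other voiced sounds.
So -ed on *listen* is pronounced /d/.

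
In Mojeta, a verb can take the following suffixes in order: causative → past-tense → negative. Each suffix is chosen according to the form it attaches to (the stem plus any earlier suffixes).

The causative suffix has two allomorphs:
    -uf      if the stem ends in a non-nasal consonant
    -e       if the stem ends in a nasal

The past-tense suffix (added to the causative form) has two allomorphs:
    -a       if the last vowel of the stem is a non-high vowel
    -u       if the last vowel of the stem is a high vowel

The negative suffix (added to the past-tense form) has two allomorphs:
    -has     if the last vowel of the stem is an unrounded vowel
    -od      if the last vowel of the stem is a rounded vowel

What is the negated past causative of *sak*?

*sak*: final consonant = /k/, non-nasal → -uf → *sakuf*.
The causative form *sakuf*: last vowel = /u/, a high vowel → -u → *sakufu*.
The last vowel of the past-tense form *sakufu* is /u/, which is a rounded vowel, so the negative suffix is -od, giving *sakufuod*.

sakufuod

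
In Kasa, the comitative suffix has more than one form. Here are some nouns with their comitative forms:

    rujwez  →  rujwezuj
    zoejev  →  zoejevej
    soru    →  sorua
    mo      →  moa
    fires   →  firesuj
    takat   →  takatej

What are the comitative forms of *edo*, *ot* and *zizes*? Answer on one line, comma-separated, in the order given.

edoa, otej, zizesuj

The pattern is sibilance of the final sound: -uj when the stem ends in a sibilant (*rujwez*, *fires*); -ej when the stem ends in a non-sibilant consonant (*zoejev*, *takat*); -a when the stem ends in a vowel (*soru*, *mo*).
The final sound of *edo* is /o/, which is a vowel, so the suffix is -a, giving *edoa*.
*ot* — final sound /t/ (a non-sibilant consonant) → -ej → *otej*.
*zizes* — final sound /s/ (a sibilant) → -uj → *zizesuj*.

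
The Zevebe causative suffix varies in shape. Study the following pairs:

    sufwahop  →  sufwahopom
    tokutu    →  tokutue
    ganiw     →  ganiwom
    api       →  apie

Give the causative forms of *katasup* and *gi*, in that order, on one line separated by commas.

The pattern is consonant vs. vowel: -om when the stem ends in a consonant (*sufwahop*, *ganiw*); -e when the stem ends in a vowel (*tokutu*, *api*).
Since the final sound of *katasup* is /p/ (a consonant), it takes -om, giving *katasupom*.
The final sound of *gi* is /i/, which is a vowel, so the suffix is -e, giving *gie*.

katasupom, gie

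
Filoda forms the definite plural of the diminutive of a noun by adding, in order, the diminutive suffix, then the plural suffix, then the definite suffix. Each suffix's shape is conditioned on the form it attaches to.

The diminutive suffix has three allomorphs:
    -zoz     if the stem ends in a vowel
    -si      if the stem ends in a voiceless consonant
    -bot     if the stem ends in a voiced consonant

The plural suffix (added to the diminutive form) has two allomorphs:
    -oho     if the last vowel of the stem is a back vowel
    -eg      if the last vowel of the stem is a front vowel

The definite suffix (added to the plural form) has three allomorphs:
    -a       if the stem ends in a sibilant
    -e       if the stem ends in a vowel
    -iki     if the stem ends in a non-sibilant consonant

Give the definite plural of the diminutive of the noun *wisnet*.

wisnetsiegiki

Since the final sound of *wisnet* is /t/ (a voiceless consonant), it takes -si, giving *wisnetsi*.
Since the last vowel of the diminutive form *wisnetsi* is /i/ (a front vowel), it takes -eg, giving *wisnetsieg*.
Since the final sound of the plural form *wisnetsieg* is /g/ (a non-sibilant consonant), it takes -iki, giving *wisnetsiegiki*.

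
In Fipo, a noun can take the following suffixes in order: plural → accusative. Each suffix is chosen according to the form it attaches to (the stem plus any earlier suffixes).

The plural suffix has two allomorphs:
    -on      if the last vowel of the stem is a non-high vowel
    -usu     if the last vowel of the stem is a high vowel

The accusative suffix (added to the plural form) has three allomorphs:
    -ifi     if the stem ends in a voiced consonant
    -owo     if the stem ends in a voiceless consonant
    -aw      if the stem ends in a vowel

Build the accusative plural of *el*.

The last vowel of *el* is /e/, which is a non-high vowel, so the plural suffix is -on, giving *elon*.
Since the final sound of the plural form *elon* is /n/ (a voiced consonant), it takes -ifi, giving *elonifi*.

elonifi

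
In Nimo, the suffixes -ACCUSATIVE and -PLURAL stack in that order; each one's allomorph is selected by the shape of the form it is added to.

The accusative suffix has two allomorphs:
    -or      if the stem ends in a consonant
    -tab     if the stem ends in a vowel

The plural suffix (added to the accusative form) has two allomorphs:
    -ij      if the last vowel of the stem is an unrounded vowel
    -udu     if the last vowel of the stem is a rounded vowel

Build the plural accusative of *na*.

The final sound of *na* is /a/, which is a vowel, so the accusative suffix is -tab, giving *natab*.
The accusative form *natab* — last vowel /a/ (an unrounded vowel) → -ij → *natabij*.

natabij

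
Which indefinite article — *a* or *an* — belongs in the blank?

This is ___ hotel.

The indefinite article is chosen by the initial *sound* of the following word, not its spelling.
*hotel* begins with the sound /h/ (h is pronounced) — a consonant sound.
So the article is *a*: This is a hotel.

a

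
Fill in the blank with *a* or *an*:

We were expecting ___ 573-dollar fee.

The indefinite article is chosen by the initial *sound* of the following word, not its spelling.
The number *573* is spoken "five hundred …", beginning with /faɪv/ — a consonant sound.
So the article is *a*: We were expecting a 573-dollar fee.

a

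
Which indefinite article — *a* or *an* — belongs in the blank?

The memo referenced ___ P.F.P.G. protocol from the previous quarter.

The indefinite article is chosen by the initial *sound* of the following word, not its spelling.
The initialism *P.F.P.G.* is read letter by letter; the first letter, P, is pronounced /piː/, which begins with a consonant sound.
So the article is *a*: The memo referenced a P.F.P.G. protocol from the previous quarter.

a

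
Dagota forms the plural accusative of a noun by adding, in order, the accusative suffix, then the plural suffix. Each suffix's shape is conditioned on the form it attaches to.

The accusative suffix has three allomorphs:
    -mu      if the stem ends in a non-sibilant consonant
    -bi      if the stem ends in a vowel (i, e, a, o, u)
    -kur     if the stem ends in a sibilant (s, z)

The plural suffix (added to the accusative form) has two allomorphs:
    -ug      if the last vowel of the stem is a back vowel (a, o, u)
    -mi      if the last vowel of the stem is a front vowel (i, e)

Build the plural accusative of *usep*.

The final sound of *usep* is /p/, which is a non-sibilant consonant, so the accusative suffix is -mu, giving *usepmu*.
Since the last vowel of the accusative form *usepmu* is /u/ (a back vowel), it takes -ug, giving *usepmuug*.

usepmuug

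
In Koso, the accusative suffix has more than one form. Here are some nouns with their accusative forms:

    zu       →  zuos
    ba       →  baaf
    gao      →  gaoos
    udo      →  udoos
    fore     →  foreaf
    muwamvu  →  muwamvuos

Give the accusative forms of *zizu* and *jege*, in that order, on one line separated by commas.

zizuos, jegeaf

The suffix is conditioned by the last vowel: -os when the last vowel of the stem is a rounded vowel (*zu*, *gao*, *udo*, *muwamvu*); -af when the last vowel of the stem is an unrounded vowel (*ba*, *fore*).
The last vowel of *zizu* is /u/, which is a rounded vowel, so the suffix is -os, giving *zizuos*.
The last vowel of *jege* is /e/, which is an unrounded vowel, so the suffix is -af, giving *jegeaf*.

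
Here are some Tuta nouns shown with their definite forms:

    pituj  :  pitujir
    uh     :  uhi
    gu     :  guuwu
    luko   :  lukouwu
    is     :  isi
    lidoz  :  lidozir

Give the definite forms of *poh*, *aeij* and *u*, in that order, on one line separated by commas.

The pattern is voicing of the final sound: -i when the stem ends in a voiceless consonant (*uh*, *is*); -ir when the stem ends in a voiced consonant (*pituj*, *lidoz*); -uwu when the stem ends in a vowel (*gu*, *luko*).
*poh* — final sound /h/ (a voiceless consonant) → -i → *pohi*.
*aeij* — final sound /j/ (a voiced consonant) → -ir → *aeijir*.
*u* — final sound /u/ (a vowel) → -uwu → *uuwu*.

pohi, aeijir, uuwu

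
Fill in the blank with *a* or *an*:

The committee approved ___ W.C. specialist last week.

a

The indefinite article is chosen by the initial *sound* of the following word, not its spelling.
The initialism *W.C.* is read letter by letter; the first letter, W, is pronounced /ˈdʌbəl.juː/, which begins with a consonant sound.
So the article is *a*: The committee approved a W.C. specialist last week.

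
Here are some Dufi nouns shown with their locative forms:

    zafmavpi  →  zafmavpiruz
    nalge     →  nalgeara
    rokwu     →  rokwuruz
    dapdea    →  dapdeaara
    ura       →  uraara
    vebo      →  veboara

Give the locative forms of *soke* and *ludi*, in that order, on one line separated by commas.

The alternation tracks the last vowel of the stem — -ruz when the last vowel of the stem is a high vowel (*zafmavpi*, *rokwu*); -ara when the last vowel of the stem is a non-high vowel (*nalge*, *dapdea*, *ura*, *vebo*).
*soke* — last vowel /e/ (a non-high vowel) → -ara → *sokeara*.
*ludi*: last vowel = /i/, a high vowel → -ruz → *ludiruz*.

sokeara, ludiruz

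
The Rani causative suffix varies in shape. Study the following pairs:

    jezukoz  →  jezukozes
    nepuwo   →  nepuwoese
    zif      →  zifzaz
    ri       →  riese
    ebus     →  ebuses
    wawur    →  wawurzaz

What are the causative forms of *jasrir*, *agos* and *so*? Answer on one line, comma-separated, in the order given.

The alternation tracks the final sound of the stem — -es when the stem ends in a sibilant (*jezukoz*, *ebus*); -zaz when the stem ends in a non-sibilant consonant (*zif*, *wawur*); -ese when the stem ends in a vowel (*nepuwo*, *ri*).
The final sound of *jasrir* is /r/, which is a non-sibilant consonant, so the suffix is -zaz, giving *jasrirzaz*.
Since the final sound of *agos* is /s/ (a sibilant), it takes -es, giving *agoses*.
The final sound of *so* is /o/, which is a vowel, so the suffix is -ese, giving *soese*.

jasrirzaz, agoses, soese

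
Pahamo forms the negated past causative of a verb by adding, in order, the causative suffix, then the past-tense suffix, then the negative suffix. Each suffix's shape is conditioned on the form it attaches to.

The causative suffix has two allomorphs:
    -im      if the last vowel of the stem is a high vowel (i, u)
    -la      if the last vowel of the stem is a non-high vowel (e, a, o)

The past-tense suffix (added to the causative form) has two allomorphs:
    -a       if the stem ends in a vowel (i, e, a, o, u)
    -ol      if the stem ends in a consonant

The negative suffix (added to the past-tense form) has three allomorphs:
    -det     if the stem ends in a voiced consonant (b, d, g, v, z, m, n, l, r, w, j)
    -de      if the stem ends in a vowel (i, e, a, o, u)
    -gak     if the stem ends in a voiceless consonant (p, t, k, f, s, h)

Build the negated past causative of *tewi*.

tewiimoldet

*tewi* — last vowel /i/ (a high vowel) → -im → *tewiim*.
The causative form *tewiim* — final sound /m/ (a consonant) → -ol → *tewiimol*.
The past-tense form *tewiimol*: final sound = /l/, a voiced consonant → -det → *tewiimoldet*.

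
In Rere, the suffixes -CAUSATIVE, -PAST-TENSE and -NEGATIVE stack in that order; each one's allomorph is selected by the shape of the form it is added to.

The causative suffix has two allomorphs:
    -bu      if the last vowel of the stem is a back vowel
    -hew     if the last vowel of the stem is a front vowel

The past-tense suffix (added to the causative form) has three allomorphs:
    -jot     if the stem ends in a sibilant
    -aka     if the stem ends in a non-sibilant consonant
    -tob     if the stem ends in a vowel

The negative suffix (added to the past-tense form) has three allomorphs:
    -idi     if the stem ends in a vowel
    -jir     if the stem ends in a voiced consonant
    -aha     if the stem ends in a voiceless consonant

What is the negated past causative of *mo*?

mobutobjir

Since the last vowel of *mo* is /o/ (a back vowel), it takes -bu, giving *mobu*.
The causative form *mobu*: final sound = /u/, a vowel → -tob → *mobutob*.
The final sound of the past-tense form *mobutob* is /b/, which is a voiced consonant, so the negative suffix is -jir, giving *mobutobjir*.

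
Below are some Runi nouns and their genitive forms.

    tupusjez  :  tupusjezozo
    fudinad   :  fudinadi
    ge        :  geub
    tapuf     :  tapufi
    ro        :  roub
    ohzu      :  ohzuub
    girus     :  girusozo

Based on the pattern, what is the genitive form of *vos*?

vosozo

The alternation tracks the final sound of the stem — -ozo when the stem ends in a sibilant (*tupusjez*, *girus*); -i when the stem ends in a non-sibilant consonant (*fudinad*, *tapuf*); -ub when the stem ends in a vowel (*ge*, *ro*, *ohzu*).
*vos* — final sound /s/ (a sibilant) → -ozo → *vosozo*.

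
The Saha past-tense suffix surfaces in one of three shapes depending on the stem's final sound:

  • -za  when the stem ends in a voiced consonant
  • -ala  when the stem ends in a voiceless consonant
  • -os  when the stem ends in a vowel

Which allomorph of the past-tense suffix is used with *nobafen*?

-za

*nobafen* — final sound /n/ (a voiced consonant) → -za.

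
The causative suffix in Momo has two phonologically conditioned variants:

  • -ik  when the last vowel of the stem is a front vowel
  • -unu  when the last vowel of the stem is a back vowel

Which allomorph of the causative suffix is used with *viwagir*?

-ik

*viwagir* — last vowel /i/ (a front vowel) → -ik.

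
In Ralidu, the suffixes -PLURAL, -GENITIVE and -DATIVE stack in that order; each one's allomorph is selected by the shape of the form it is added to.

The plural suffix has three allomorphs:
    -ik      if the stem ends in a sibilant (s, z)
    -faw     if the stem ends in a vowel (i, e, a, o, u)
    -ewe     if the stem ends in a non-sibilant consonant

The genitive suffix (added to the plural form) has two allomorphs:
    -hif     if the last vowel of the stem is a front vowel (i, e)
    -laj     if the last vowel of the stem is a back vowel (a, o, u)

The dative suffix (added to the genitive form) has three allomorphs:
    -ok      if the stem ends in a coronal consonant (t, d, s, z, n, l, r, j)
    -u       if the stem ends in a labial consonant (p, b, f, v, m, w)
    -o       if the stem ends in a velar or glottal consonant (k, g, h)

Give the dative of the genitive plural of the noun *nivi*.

*nivi*: final sound = /i/, a vowel → -faw → *nivifaw*.
The last vowel of the plural form *nivifaw* is /a/, which is a back vowel, so the genitive suffix is -laj, giving *nivifawlaj*.
Since the final consonant of the genitive form *nivifawlaj* is /j/ (coronal), it takes -ok, giving *nivifawlajok*.

nivifawlajok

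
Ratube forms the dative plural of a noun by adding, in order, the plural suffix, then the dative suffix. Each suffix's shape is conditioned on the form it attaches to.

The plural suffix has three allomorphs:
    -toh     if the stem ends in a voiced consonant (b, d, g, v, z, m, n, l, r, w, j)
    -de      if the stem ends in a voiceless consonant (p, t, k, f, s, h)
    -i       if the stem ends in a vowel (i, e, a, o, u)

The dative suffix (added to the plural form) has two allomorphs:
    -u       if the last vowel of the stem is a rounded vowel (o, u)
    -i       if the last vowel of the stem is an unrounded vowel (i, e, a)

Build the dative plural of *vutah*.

The final sound of *vutah* is /h/, which is a voiceless consonant, so the plural suffix is -de, giving *vutahde*.
The plural form *vutahde* — last vowel /e/ (an unrounded vowel) → -i → *vutahdei*.

vutahdei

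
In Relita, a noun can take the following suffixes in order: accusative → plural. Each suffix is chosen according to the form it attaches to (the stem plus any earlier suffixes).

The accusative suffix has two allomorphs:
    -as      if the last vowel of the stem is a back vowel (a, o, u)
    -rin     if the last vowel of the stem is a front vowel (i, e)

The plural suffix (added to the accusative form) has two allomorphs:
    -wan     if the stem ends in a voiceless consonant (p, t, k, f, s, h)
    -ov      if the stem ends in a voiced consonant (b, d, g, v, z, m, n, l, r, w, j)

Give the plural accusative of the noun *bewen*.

bewenrinov

Since the last vowel of *bewen* is /e/ (a front vowel), it takes -rin, giving *bewenrin*.
The final consonant of the accusative form *bewenrin* is /n/, which is voiced, so the plural suffix is -ov, giving *bewenrinov*.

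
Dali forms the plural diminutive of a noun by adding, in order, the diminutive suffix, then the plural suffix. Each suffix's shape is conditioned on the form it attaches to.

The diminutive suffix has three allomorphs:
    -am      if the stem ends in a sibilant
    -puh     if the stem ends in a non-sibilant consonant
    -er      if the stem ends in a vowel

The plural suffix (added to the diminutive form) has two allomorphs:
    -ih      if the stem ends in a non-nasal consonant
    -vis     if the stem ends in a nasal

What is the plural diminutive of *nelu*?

*nelu*: final sound = /u/, a vowel → -er → *neluer*.
The diminutive form *neluer*: final consonant = /r/, non-nasal → -ih → *neluerih*.

neluerih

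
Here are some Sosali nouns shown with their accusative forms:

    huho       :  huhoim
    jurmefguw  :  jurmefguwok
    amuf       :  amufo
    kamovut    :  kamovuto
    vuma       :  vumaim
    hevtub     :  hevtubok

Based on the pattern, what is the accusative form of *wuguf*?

wugufo

Looking at the final sound of each stem: -o when the stem ends in a voiceless consonant (*amuf*, *kamovut*); -ok when the stem ends in a voiced consonant (*jurmefguw*, *hevtub*); -im when the stem ends in a vowel (*huho*, *vuma*).
*wuguf*: final sound = /f/, a voiceless consonant → -o → *wugufo*.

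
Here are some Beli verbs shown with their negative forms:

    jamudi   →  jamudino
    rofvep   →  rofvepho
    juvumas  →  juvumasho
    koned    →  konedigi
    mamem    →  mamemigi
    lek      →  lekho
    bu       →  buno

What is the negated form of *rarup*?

The pattern is voicing of the final sound: -ho when the stem ends in a voiceless consonant (*rofvep*, *juvumas*, *lek*); -igi when the stem ends in a voiced consonant (*koned*, *mamem*); -no when the stem ends in a vowel (*jamudi*, *bu*).
Since the final sound of *rarup* is /p/ (a voiceless consonant), it takes -ho, giving *rarupho*.

rarupho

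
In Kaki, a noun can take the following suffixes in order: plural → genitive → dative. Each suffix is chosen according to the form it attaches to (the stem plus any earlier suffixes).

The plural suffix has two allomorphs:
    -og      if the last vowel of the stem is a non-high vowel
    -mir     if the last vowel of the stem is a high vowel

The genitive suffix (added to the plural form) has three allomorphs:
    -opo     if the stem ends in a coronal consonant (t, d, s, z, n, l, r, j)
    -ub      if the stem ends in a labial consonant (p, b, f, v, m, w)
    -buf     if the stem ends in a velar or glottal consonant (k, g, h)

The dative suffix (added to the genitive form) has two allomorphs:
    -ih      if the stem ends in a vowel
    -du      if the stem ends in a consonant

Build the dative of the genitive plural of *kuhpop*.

The last vowel of *kuhpop* is /o/, which is a non-high vowel, so the plural suffix is -og, giving *kuhpopog*.
The plural form *kuhpopog* — final consonant /g/ (velar/glottal) → -buf → *kuhpopogbuf*.
Since the final sound of the genitive form *kuhpopogbuf* is /f/ (a consonant), it takes -du, giving *kuhpopogbufdu*.

kuhpopogbufdu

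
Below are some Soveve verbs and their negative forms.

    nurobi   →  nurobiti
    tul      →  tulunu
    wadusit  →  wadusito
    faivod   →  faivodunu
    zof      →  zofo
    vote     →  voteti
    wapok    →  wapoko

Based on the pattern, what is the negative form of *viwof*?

Looking at the final sound of each stem: -o when the stem ends in a voiceless consonant (*wadusit*, *zof*, *wapok*); -unu when the stem ends in a voiced consonant (*tul*, *faivod*); -ti when the stem ends in a vowel (*nurobi*, *vote*).
*viwof* — final sound /f/ (a voiceless consonant) → -o → *viwofo*.

viwofo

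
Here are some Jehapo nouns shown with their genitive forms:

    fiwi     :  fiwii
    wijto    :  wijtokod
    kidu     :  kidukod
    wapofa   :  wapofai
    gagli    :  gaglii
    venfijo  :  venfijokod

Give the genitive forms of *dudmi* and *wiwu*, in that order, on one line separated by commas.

dudmii, wiwukod

Looking at the last vowel of each stem: -kod when the last vowel of the stem is a rounded vowel (*wijto*, *kidu*, *venfijo*); -i when the last vowel of the stem is an unrounded vowel (*fiwi*, *wapofa*, *gagli*).
Since the last vowel of *dudmi* is /i/ (an unrounded vowel), it takes -i, giving *dudmii*.
The last vowel of *wiwu* is /u/, which is a rounded vowel, so the suffix is -kod, giving *wiwukod*.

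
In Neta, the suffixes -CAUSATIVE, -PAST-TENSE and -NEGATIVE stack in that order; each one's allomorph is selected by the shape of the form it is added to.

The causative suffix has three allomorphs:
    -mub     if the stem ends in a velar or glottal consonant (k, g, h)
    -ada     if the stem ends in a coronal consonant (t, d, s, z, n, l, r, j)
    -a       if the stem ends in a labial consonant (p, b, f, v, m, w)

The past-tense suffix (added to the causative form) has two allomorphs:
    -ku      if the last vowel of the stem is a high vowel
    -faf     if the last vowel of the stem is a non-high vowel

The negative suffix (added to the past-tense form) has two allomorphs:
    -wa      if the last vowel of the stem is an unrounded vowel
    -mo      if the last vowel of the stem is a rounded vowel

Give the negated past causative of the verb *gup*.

gupafafwa

The final consonant of *gup* is /p/, which is labial, so the causative suffix is -a, giving *gupa*.
The last vowel of the causative form *gupa* is /a/, which is a non-high vowel, so the past-tense suffix is -faf, giving *gupafaf*.
Since the last vowel of the past-tense form *gupafaf* is /a/ (an unrounded vowel), it takes -wa, giving *gupafafwa*.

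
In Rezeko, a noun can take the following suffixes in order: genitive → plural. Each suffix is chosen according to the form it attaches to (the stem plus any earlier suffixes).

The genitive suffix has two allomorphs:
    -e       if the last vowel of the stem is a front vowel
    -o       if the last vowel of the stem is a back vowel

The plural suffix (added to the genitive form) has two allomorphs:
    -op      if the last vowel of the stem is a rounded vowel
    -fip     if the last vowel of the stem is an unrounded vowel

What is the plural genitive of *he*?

*he*: last vowel = /e/, a front vowel → -e → *hee*.
Since the last vowel of the genitive form *hee* is /e/ (an unrounded vowel), it takes -fip, giving *heefip*.

heefip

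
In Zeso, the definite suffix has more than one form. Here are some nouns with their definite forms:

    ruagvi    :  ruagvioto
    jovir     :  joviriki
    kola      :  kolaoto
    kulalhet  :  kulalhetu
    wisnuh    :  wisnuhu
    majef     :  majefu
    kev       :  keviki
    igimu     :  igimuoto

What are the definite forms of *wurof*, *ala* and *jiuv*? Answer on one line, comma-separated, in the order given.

wurofu, alaoto, jiuviki

The suffix is conditioned by the final sound: -u when the stem ends in a voiceless consonant (*kulalhet*, *wisnuh*, *majef*); -iki when the stem ends in a voiced consonant (*jovir*, *kev*); -oto when the stem ends in a vowel (*ruagvi*, *kola*, *igimu*).
Since the final sound of *wurof* is /f/ (a voiceless consonant), it takes -u, giving *wurofu*.
*ala* — final sound /a/ (a vowel) → -oto → *alaoto*.
*jiuv* — final sound /v/ (a voiced consonant) → -iki → *jiuviki*.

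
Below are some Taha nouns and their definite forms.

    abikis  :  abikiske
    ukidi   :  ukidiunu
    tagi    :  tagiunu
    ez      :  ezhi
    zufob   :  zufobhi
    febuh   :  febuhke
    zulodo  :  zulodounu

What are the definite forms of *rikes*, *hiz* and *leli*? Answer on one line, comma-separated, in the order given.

rikeske, hizhi, leliunu

The alternation tracks the final sound of the stem — -ke when the stem ends in a voiceless consonant (*abikis*, *febuh*); -hi when the stem ends in a voiced consonant (*ez*, *zufob*); -unu when the stem ends in a vowel (*ukidi*, *tagi*, *zulodo*).
*rikes*: final sound = /s/, a voiceless consonant → -ke → *rikeske*.
The final sound of *hiz* is /z/, which is a voiced consonant, so the suffix is -hi, giving *hizhi*.
*leli*: final sound = /i/, a vowel → -unu → *leliunu*.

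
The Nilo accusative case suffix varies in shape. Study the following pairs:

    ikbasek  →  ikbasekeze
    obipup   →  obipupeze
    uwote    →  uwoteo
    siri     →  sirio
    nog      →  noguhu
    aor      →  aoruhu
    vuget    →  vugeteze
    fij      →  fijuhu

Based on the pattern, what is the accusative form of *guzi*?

guzio

The pattern is voicing of the final sound: -eze when the stem ends in a voiceless consonant (*ikbasek*, *obipup*, *vuget*); -uhu when the stem ends in a voiced consonant (*nog*, *aor*, *fij*); -o when the stem ends in a vowel (*uwote*, *siri*).
*guzi* — final sound /i/ (a vowel) → -o → *guzio*.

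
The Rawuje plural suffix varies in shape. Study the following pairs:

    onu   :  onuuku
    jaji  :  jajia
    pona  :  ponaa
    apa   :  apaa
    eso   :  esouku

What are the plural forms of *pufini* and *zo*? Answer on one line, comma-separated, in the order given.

pufinia, zouku

The pattern is rounding harmony: -uku when the last vowel of the stem is a rounded vowel (*onu*, *eso*); -a when the last vowel of the stem is an unrounded vowel (*jaji*, *pona*, *apa*).
The last vowel of *pufini* is /i/, which is an unrounded vowel, so the suffix is -a, giving *pufinia*.
*zo*: last vowel = /o/, a rounded vowel → -uku → *zouku*.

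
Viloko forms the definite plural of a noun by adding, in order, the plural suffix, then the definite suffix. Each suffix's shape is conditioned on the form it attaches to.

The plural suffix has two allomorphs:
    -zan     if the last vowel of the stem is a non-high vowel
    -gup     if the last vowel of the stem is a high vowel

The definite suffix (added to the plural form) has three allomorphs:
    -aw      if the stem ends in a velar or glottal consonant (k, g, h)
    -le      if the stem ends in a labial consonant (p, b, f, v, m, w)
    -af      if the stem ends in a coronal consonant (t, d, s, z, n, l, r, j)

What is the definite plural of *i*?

The last vowel of *i* is /i/, which is a high vowel, so the plural suffix is -gup, giving *igup*.
The plural form *igup*: final consonant = /p/, labial → -le → *iguple*.

iguple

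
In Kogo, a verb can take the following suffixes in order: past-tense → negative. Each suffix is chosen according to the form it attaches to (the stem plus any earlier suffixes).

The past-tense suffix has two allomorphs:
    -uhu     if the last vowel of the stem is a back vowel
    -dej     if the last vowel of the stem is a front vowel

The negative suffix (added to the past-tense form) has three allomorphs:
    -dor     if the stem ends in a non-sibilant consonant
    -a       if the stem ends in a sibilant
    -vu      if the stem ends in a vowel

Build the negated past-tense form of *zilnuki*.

Since the last vowel of *zilnuki* is /i/ (a front vowel), it takes -dej, giving *zilnukidej*.
The past-tense form *zilnukidej* — final sound /j/ (a non-sibilant consonant) → -dor → *zilnukidejdor*.

zilnukidejdor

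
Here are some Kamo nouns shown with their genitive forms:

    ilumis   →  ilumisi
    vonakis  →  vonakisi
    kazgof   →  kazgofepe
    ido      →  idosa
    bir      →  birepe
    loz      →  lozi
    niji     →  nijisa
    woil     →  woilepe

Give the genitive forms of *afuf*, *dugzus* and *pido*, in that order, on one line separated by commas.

Looking at the final sound of each stem: -i when the stem ends in a sibilant (*ilumis*, *vonakis*, *loz*); -epe when the stem ends in a non-sibilant consonant (*kazgof*, *bir*, *woil*); -sa when the stem ends in a vowel (*ido*, *niji*).
*afuf*: final sound = /f/, a non-sibilant consonant → -epe → *afufepe*.
The final sound of *dugzus* is /s/, which is a sibilant, so the suffix is -i, giving *dugzusi*.
Since the final sound of *pido* is /o/ (a vowel), it takes -sa, giving *pidosa*.

afufepe, dugzusi, pidosa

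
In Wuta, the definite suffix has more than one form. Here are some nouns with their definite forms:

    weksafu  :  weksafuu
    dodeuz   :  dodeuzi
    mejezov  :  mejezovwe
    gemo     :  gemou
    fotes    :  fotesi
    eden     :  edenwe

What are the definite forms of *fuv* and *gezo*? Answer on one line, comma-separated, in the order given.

fuvwe, gezou

The alternation tracks the final sound of the stem — -i when the stem ends in a sibilant (*dodeuz*, *fotes*); -we when the stem ends in a non-sibilant consonant (*mejezov*, *eden*); -u when the stem ends in a vowel (*weksafu*, *gemo*).
*fuv* — final sound /v/ (a non-sibilant consonant) → -we → *fuvwe*.
*gezo* — final sound /o/ (a vowel) → -u → *gezou*.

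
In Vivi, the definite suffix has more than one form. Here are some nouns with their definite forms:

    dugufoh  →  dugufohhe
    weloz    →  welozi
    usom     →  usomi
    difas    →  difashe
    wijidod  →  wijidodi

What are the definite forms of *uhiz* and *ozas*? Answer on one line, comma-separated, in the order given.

uhizi, ozashe

The suffix is conditioned by the final consonant: -he when the stem ends in a voiceless consonant (*dugufoh*, *difas*); -i when the stem ends in a voiced consonant (*weloz*, *usom*, *wijidod*).
*uhiz*: final consonant = /z/, voiced → -i → *uhizi*.
*ozas*: final consonant = /s/, voiceless → -he → *ozashe*.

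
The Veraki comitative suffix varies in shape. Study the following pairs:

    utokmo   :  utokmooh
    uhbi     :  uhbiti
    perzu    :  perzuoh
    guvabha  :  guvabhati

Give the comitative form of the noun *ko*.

Looking at the last vowel of each stem: -oh when the last vowel of the stem is a rounded vowel (*utokmo*, *perzu*); -ti when the last vowel of the stem is an unrounded vowel (*uhbi*, *guvabha*).
The last vowel of *ko* is /o/, which is a rounded vowel, so the suffix is -oh, giving *kooh*.

kooh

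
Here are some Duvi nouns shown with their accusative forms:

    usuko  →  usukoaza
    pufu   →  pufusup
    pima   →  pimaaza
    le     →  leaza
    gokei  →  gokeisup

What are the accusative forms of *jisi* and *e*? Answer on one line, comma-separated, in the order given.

jisisup, eaza

The alternation tracks the last vowel of the stem — -sup when the last vowel of the stem is a high vowel (*pufu*, *gokei*); -aza when the last vowel of the stem is a non-high vowel (*usuko*, *pima*, *le*).
*jisi*: last vowel = /i/, a high vowel → -sup → *jisisup*.
The last vowel of *e* is /e/, which is a non-high vowel, so the suffix is -aza, giving *eaza*.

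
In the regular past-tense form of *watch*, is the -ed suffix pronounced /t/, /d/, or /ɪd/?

The stem *watch* ends in a voiceless consonant other than /t/.
The -ed suffix is realized as /ɪd/ after /t, d/; as /t/ after other voiceless consonants; and as /d/ after other voiced sounds.
So -ed on *watch* is pronounced /t/.

/t/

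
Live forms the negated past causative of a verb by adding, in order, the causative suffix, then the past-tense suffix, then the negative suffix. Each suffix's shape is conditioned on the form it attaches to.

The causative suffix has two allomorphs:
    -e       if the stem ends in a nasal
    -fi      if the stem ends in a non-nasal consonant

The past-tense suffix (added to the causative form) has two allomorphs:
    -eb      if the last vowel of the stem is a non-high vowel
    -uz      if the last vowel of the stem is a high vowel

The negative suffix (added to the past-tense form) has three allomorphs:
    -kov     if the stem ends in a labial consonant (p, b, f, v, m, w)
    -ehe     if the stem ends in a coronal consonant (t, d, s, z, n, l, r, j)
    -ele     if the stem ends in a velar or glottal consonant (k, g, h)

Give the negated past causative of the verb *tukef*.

*tukef* — final consonant /f/ (non-nasal) → -fi → *tukeffi*.
The last vowel of the causative form *tukeffi* is /i/, which is a high vowel, so the past-tense suffix is -uz, giving *tukeffiuz*.
The past-tense form *tukeffiuz* — final consonant /z/ (coronal) → -ehe → *tukeffiuzehe*.

tukeffiuzehe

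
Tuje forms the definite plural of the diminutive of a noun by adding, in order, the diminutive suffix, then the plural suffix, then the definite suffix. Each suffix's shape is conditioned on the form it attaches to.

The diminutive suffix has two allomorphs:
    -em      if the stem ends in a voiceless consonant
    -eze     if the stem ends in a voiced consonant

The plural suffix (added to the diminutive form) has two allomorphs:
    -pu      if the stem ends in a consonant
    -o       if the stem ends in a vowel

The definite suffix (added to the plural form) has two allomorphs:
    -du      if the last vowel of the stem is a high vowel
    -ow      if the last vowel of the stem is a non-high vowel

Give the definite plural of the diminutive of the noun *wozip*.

wozipempudu

Since the final consonant of *wozip* is /p/ (voiceless), it takes -em, giving *wozipem*.
Since the final sound of the diminutive form *wozipem* is /m/ (a consonant), it takes -pu, giving *wozipempu*.
The last vowel of the plural form *wozipempu* is /u/, which is a high vowel, so the definite suffix is -du, giving *wozipempudu*.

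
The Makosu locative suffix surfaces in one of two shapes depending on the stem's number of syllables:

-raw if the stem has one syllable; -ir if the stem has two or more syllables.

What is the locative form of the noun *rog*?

rograw

*rog* has one syllable, so the suffix is -raw, giving *rograw*.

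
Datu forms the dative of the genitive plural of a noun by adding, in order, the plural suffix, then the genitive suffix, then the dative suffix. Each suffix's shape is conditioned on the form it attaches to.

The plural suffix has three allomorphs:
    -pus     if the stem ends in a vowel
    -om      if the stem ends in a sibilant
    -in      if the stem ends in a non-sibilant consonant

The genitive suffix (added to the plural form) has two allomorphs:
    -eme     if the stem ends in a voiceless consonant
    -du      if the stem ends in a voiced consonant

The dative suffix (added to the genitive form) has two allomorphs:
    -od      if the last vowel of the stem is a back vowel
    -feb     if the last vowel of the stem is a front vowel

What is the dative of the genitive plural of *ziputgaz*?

The final sound of *ziputgaz* is /z/, which is a sibilant, so the plural suffix is -om, giving *ziputgazom*.
The plural form *ziputgazom*: final consonant = /m/, voiced → -du → *ziputgazomdu*.
The genitive form *ziputgazomdu*: last vowel = /u/, a back vowel → -od → *ziputgazomduod*.

ziputgazomduod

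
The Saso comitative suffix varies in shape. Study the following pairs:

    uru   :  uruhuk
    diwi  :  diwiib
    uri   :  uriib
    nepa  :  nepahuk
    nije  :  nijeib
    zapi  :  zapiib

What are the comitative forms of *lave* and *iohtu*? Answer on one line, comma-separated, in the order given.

The pattern is front/back vowel harmony: -ib when the last vowel of the stem is a front vowel (*diwi*, *uri*, *nije*, *zapi*); -huk when the last vowel of the stem is a back vowel (*uru*, *nepa*).
Since the last vowel of *lave* is /e/ (a front vowel), it takes -ib, giving *laveib*.
*iohtu*: last vowel = /u/, a back vowel → -huk → *iohtuhuk*.

laveib, iohtuhuk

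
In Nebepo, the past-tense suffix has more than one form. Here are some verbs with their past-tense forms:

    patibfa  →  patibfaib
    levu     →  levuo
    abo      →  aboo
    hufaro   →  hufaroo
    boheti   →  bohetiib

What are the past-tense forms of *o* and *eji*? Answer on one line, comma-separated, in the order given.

oo, ejiib

The pattern is rounding harmony: -o when the last vowel of the stem is a rounded vowel (*levu*, *abo*, *hufaro*); -ib when the last vowel of the stem is an unrounded vowel (*patibfa*, *boheti*).
*o* — last vowel /o/ (a rounded vowel) → -o → *oo*.
Since the last vowel of *eji* is /i/ (an unrounded vowel), it takes -ib, giving *ejiib*.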